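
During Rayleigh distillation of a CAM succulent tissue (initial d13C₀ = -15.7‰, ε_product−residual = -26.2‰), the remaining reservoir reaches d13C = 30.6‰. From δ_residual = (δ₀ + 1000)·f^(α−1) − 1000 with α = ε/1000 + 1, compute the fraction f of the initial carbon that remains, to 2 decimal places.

α − 1 = ε/1000 = -0.0262
(δ_res + 1000)/(δ₀ + 1000) = (30.6 + 1000)/(-15.7 + 1000) = 1030.6/984.3 = 1.047039
f = 1.047039^(1/-0.0262) = exp(ln(1.047039)/-0.0262) = exp(0.04597/-0.0262)
f = exp(-1.7544) = 0.1730

0.17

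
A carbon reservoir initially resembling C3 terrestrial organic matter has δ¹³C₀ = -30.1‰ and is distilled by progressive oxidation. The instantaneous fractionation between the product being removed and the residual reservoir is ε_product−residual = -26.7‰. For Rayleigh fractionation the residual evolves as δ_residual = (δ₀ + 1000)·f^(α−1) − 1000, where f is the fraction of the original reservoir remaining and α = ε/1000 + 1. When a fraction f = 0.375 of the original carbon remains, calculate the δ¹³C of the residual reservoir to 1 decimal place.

Rayleigh residual: δ_res = (δ₀ + 1000)·f^(α−1) − 1000
α = ε/1000 + 1 = 0.97330, so α − 1 = -0.02670
f^(α−1) = 0.375^(-0.02670) = 1.026534
δ_res = (-30.1 + 1000) × 1.026534 − 1000 = 995.635 − 1000 = -4.36‰

-4.4‰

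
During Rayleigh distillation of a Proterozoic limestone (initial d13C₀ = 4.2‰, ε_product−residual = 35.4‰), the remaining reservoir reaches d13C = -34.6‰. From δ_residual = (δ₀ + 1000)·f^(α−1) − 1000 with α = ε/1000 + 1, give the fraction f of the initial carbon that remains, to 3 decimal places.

α − 1 = ε/1000 = 0.0354
(δ_res + 1000)/(δ₀ + 1000) = (-34.6 + 1000)/(4.2 + 1000) = 965.4/1004.2 = 0.961362
f = 0.961362^(1/0.0354) = exp(ln(0.961362)/0.0354) = exp(-0.03940/0.0354)
f = exp(-1.1131) = 0.3285

0.329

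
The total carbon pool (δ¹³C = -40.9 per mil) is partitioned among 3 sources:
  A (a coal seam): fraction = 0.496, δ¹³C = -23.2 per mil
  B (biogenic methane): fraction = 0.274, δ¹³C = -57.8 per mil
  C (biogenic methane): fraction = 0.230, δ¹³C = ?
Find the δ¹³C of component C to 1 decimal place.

Isotope mass balance: δ_bulk = Σ fᵢ·δᵢ.
-40.9 = 0.496×(-23.2) + 0.274×(-57.8) + 0.230×δ_C
0.230·δ_C = -40.9 − (-27.344) = -13.556
δ_C = -13.556 / 0.230 = -58.94 per mil

-58.9 per mil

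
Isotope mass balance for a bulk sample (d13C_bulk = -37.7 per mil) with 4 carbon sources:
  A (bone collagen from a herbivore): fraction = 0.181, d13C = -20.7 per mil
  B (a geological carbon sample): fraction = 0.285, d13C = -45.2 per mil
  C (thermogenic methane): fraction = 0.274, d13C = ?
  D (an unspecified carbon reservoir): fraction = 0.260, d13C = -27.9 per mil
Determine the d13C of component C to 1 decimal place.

-50.4 per mil

Isotope mass balance: δ_bulk = Σ fᵢ·δᵢ.
-37.7 = 0.181×(-20.7) + 0.285×(-45.2) + 0.274×δ_C + 0.260×(-27.9)
0.274·δ_C = -37.7 − (-23.883) = -13.817
δ_C = -13.817 / 0.274 = -50.43 per mil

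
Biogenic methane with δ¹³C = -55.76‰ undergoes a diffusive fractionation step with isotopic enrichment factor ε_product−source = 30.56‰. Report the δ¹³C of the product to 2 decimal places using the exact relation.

-26.90‰

To first order, δ_product ≈ δ_source + ε = -25.20‰.
Exactly, δ_product = (δ_source + 1000)·(ε/1000 + 1) − 1000.
δ_product = (-55.76 + 1000) × (30.56/1000 + 1) − 1000
δ_product = -26.904‰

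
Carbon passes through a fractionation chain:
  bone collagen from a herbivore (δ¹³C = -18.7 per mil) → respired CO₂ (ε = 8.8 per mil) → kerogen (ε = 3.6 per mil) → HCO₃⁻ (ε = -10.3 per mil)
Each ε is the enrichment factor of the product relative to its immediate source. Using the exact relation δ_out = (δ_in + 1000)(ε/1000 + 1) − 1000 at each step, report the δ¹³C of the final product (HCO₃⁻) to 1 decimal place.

step 1: δ = (-18.70 + 1000)·(8.8/1000 + 1) − 1000 = -10.06 per mil
step 2: δ = (-10.06 + 1000)·(3.6/1000 + 1) − 1000 = -6.50 per mil
step 3: δ = (-6.50 + 1000)·(-10.3/1000 + 1) − 1000 = -16.73 per mil

-16.7 per mil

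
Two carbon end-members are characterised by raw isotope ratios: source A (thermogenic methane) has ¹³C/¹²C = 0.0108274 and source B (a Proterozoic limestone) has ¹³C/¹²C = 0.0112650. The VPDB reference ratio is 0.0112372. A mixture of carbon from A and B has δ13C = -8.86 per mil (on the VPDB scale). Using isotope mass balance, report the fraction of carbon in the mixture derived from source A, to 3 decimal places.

0.291

δ_A = (0.0108274/0.0112372 − 1)×1000 = (0.963532 − 1)×1000 = -36.468 per mil
δ_B = (0.0112650/0.0112372 − 1)×1000 = (1.002474 − 1)×1000 = 2.474 per mil
f_A = (δ_mix − δ_B)/(δ_A − δ_B) = (-8.86 − (2.474))/(-36.468 − (2.474))
f_A = -11.334 / -38.942 = 0.2910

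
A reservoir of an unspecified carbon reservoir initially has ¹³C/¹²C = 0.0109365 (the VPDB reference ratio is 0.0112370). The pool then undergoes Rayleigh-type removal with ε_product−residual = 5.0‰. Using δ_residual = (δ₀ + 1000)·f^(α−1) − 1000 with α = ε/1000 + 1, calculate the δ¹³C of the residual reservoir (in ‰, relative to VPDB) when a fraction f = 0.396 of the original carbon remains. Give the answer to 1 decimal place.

δ₀ = (0.0109365/0.0112370 − 1)×1000 = (0.973258 − 1)×1000 = -26.742‰
α − 1 = ε/1000 = 0.0050
f^(α−1) = 0.396^(0.0050) = 0.995379
δ_res = (-26.742 + 1000) × 0.995379 − 1000 = 968.761 − 1000 = -31.24‰

-31.2‰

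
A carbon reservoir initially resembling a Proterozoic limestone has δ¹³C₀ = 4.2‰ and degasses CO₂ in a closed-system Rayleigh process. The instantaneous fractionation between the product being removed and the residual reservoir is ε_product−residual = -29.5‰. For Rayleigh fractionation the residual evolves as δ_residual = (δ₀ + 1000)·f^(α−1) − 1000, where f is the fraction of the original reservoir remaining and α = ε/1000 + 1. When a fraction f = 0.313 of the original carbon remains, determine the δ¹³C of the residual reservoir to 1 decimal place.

39.2‰

Rayleigh residual: δ_res = (δ₀ + 1000)·f^(α−1) − 1000
α = ε/1000 + 1 = 0.97050, so α − 1 = -0.02950
f^(α−1) = 0.313^(-0.02950) = 1.034860
δ_res = (4.2 + 1000) × 1.034860 − 1000 = 1039.206 − 1000 = 39.21‰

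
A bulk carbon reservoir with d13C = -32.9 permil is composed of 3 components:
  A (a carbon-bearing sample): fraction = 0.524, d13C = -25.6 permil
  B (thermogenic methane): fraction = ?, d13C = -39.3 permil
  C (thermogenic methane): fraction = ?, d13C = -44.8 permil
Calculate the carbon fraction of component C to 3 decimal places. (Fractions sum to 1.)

Let f_C and f_B be the unknown fractions; fractions sum to 1 so f_C + f_B = 0.476.
Mass balance: Σ fᵢ·δᵢ = δ_bulk ⇒ f_C·(-44.8) + f_B·(-39.3) = -32.9 − (-13.414) = -19.486
Substitute f_B = 0.476 − f_C:
f_C·(-44.8 − -39.3) = -19.486 − 0.476×(-39.3) = -0.779
f_C = -0.779 / -5.5 = 0.1416

0.142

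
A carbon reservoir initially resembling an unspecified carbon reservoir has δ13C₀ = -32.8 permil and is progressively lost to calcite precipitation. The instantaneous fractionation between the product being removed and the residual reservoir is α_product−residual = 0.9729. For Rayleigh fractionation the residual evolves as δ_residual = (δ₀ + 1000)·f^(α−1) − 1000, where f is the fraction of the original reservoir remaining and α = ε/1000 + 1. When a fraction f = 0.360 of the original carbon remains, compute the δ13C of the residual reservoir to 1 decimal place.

Rayleigh residual: δ_res = (δ₀ + 1000)·f^(α−1) − 1000
α − 1 = -0.02710
f^(α−1) = 0.360^(-0.02710) = 1.028074
δ_res = (-32.8 + 1000) × 1.028074 − 1000 = 994.353 − 1000 = -5.65 permil

-5.6 permil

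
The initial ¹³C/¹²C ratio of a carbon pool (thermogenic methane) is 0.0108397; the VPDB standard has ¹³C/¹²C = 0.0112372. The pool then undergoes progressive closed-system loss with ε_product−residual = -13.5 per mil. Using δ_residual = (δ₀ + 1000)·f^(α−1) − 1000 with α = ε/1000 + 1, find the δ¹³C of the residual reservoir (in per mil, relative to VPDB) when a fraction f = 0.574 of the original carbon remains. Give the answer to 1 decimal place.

δ₀ = (0.0108397/0.0112372 − 1)×1000 = (0.964626 − 1)×1000 = -35.374 per mil
α − 1 = ε/1000 = -0.0135
f^(α−1) = 0.574^(-0.0135) = 1.007522
δ_res = (-35.374 + 1000) × 1.007522 − 1000 = 971.883 − 1000 = -28.12 per mil

-28.1 per mil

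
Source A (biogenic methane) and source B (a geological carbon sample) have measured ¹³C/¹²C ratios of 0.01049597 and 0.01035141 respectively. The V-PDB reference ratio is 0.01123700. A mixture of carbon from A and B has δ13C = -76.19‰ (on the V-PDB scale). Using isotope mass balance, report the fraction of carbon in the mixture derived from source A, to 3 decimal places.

0.204

δ_A = (0.01049597/0.01123700 − 1)×1000 = (0.934054 − 1)×1000 = -65.946‰
δ_B = (0.01035141/0.01123700 − 1)×1000 = (0.921190 − 1)×1000 = -78.810‰
f_A = (δ_mix − δ_B)/(δ_A − δ_B) = (-76.19 − (-78.810))/(-65.946 − (-78.810))
f_A = 2.620 / 12.865 = 0.2037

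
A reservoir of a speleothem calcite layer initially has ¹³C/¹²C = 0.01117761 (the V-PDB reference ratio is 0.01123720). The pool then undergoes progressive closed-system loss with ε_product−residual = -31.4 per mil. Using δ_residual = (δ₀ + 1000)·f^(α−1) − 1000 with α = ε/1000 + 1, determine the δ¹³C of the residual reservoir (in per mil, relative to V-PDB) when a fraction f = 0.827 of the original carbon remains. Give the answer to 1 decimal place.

δ₀ = (0.01117761/0.01123720 − 1)×1000 = (0.994697 − 1)×1000 = -5.303 per mil
α − 1 = ε/1000 = -0.0314
f^(α−1) = 0.827^(-0.0314) = 1.005982
δ_res = (-5.303 + 1000) × 1.005982 − 1000 = 1000.648 − 1000 = 0.65 per mil

0.6 per mil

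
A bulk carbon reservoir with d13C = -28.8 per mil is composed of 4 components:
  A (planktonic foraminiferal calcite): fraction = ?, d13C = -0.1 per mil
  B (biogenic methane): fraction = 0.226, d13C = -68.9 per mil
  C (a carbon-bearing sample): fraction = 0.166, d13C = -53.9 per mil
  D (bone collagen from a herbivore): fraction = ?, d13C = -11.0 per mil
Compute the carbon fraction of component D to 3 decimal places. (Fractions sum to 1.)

Let f_D and f_A be the unknown fractions; fractions sum to 1 so f_D + f_A = 0.608.
Mass balance: Σ fᵢ·δᵢ = δ_bulk ⇒ f_D·(-11.0) + f_A·(-0.1) = -28.8 − (-24.519) = -4.281
Substitute f_A = 0.608 − f_D:
f_D·(-11.0 − -0.1) = -4.281 − 0.608×(-0.1) = -4.220
f_D = -4.220 / -10.9 = 0.3872

0.387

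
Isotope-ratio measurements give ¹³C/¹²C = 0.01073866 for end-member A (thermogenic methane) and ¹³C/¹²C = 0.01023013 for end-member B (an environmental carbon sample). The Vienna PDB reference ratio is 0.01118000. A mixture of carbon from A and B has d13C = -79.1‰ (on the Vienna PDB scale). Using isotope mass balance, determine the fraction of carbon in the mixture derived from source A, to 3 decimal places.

0.129

δ_A = (0.01073866/0.01118000 − 1)×1000 = (0.960524 − 1)×1000 = -39.476‰
δ_B = (0.01023013/0.01118000 − 1)×1000 = (0.915038 − 1)×1000 = -84.962‰
f_A = (δ_mix − δ_B)/(δ_A − δ_B) = (-79.1 − (-84.962))/(-39.476 − (-84.962))
f_A = 5.862 / 45.486 = 0.1289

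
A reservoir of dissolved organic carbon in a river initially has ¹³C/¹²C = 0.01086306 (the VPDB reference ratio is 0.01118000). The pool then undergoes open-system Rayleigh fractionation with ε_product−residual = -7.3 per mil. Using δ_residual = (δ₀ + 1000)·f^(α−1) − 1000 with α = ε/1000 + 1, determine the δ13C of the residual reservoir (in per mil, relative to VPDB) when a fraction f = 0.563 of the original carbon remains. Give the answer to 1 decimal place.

-24.3 per mil

δ₀ = (0.01086306/0.01118000 − 1)×1000 = (0.971651 − 1)×1000 = -28.349 per mil
α − 1 = ε/1000 = -0.0073
f^(α−1) = 0.563^(-0.0073) = 1.004202
δ_res = (-28.349 + 1000) × 1.004202 − 1000 = 975.735 − 1000 = -24.27 per mil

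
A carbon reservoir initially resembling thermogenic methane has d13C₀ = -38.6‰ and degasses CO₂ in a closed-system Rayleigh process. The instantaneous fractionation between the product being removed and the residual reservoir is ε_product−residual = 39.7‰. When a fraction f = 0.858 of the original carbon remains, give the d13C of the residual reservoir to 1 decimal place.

Rayleigh residual: δ_res = (δ₀ + 1000)·f^(α−1) − 1000
α = ε/1000 + 1 = 1.03970, so α − 1 = 0.03970
f^(α−1) = 0.858^(0.03970) = 0.993938
δ_res = (-38.6 + 1000) × 0.993938 − 1000 = 955.572 − 1000 = -44.43‰

-44.4‰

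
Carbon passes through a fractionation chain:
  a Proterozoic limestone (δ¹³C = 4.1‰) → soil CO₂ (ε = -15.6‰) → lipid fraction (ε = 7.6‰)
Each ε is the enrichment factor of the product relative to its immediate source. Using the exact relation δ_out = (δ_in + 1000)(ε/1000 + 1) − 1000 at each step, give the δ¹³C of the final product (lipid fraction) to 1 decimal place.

-4.1‰

step 1: δ = (4.10 + 1000)·(-15.6/1000 + 1) − 1000 = -11.56‰
step 2: δ = (-11.56 + 1000)·(7.6/1000 + 1) − 1000 = -4.05‰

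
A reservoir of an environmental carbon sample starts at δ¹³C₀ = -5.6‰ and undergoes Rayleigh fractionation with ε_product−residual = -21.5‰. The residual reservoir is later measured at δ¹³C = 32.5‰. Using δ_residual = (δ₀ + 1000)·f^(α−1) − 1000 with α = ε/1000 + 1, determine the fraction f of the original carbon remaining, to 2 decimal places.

0.17

α − 1 = ε/1000 = -0.0215
(δ_res + 1000)/(δ₀ + 1000) = (32.5 + 1000)/(-5.6 + 1000) = 1032.5/994.4 = 1.038315
f = 1.038315^(1/-0.0215) = exp(ln(1.038315)/-0.0215) = exp(0.03760/-0.0215)
f = exp(-1.7488) = 0.1740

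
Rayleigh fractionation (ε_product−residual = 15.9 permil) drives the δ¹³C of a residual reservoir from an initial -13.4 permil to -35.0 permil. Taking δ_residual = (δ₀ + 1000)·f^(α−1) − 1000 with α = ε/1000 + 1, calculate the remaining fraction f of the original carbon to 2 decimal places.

α − 1 = ε/1000 = 0.0159
(δ_res + 1000)/(δ₀ + 1000) = (-35.0 + 1000)/(-13.4 + 1000) = 965.0/986.6 = 0.978107
f = 0.978107^(1/0.0159) = exp(ln(0.978107)/0.0159) = exp(-0.02214/0.0159)
f = exp(-1.3922) = 0.2485

0.25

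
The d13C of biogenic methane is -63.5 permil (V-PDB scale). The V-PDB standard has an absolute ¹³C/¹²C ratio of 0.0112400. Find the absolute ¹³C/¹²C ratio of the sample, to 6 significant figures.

0.0105263

R_sample = R_standard × (d13C/1000 + 1)
R_sample = 0.0112400 × (-63.5/1000 + 1) = 0.0112400 × 0.936500
R_sample = 0.0105263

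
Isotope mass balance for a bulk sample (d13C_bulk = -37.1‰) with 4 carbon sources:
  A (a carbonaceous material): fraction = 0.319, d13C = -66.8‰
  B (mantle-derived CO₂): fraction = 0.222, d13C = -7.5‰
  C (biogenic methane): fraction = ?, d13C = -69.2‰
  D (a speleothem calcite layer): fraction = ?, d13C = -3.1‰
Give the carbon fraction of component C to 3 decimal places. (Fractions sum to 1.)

0.192

Let f_C and f_D be the unknown fractions; fractions sum to 1 so f_C + f_D = 0.459.
Mass balance: Σ fᵢ·δᵢ = δ_bulk ⇒ f_C·(-69.2) + f_D·(-3.1) = -37.1 − (-22.974) = -14.126
Substitute f_D = 0.459 − f_C:
f_C·(-69.2 − -3.1) = -14.126 − 0.459×(-3.1) = -12.703
f_C = -12.703 / -66.1 = 0.1922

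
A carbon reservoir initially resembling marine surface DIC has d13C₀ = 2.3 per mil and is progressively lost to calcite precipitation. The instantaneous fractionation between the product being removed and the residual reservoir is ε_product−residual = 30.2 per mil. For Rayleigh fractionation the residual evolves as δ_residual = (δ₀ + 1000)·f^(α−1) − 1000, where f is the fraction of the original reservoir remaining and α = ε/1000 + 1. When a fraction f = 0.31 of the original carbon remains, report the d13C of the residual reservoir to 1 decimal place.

Rayleigh residual: δ_res = (δ₀ + 1000)·f^(α−1) − 1000
α = ε/1000 + 1 = 1.03020, so α − 1 = 0.03020
f^(α−1) = 0.31^(0.03020) = 0.965248
δ_res = (2.3 + 1000) × 0.965248 − 1000 = 967.469 − 1000 = -32.53 per mil

-32.5 per mil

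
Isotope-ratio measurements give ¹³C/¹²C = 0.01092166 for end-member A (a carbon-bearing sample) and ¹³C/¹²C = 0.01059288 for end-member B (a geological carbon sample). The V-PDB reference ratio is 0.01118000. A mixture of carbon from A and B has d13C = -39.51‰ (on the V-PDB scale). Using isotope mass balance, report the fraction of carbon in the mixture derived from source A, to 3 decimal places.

δ_A = (0.01092166/0.01118000 − 1)×1000 = (0.976893 − 1)×1000 = -23.107‰
δ_B = (0.01059288/0.01118000 − 1)×1000 = (0.947485 − 1)×1000 = -52.515‰
f_A = (δ_mix − δ_B)/(δ_A − δ_B) = (-39.51 − (-52.515))/(-23.107 − (-52.515))
f_A = 13.005 / 29.408 = 0.4422

0.442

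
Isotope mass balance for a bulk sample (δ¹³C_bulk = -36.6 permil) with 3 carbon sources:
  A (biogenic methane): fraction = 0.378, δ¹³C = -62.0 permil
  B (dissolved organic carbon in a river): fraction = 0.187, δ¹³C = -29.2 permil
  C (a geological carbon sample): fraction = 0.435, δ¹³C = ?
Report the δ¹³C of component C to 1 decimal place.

Isotope mass balance: δ_bulk = Σ fᵢ·δᵢ.
-36.6 = 0.378×(-62.0) + 0.187×(-29.2) + 0.435×δ_C
0.435·δ_C = -36.6 − (-28.896) = -7.704
δ_C = -7.704 / 0.435 = -17.71 permil

-17.7 permil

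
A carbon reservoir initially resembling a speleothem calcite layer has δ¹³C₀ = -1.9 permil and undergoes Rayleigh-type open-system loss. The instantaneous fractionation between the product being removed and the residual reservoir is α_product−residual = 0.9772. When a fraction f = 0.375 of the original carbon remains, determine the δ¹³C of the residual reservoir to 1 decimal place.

Rayleigh residual: δ_res = (δ₀ + 1000)·f^(α−1) − 1000
α − 1 = -0.02280
f^(α−1) = 0.375^(-0.02280) = 1.022615
δ_res = (-1.9 + 1000) × 1.022615 − 1000 = 1020.672 − 1000 = 20.67 permil

20.7 permil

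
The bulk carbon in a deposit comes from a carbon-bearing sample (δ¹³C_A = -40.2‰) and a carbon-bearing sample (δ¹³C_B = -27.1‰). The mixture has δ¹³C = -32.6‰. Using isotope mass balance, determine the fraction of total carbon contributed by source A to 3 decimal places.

0.420

δ_mix = f_A·δ_A + (1 − f_A)·δ_B  ⇒  f_A = (δ_mix − δ_B)/(δ_A − δ_B)
f_A = (-32.6 − (-27.1)) / (-40.2 − (-27.1))
f_A = -5.5 / -13.1 = 0.4198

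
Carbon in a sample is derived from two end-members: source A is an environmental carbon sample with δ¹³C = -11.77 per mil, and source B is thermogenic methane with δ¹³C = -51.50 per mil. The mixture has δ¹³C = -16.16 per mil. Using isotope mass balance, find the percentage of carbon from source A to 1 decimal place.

δ_mix = f_A·δ_A + (1 − f_A)·δ_B  ⇒  f_A = (δ_mix − δ_B)/(δ_A − δ_B)
f_A = (-16.16 − (-51.50)) / (-11.77 − (-51.50))
f_A = 35.34 / 39.73 = 0.8895

89.0%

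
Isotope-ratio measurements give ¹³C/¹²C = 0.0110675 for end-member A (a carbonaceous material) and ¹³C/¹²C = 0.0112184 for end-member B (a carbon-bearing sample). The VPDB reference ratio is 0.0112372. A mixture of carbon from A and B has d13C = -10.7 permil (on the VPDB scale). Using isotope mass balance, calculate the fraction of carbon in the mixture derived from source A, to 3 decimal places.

δ_A = (0.0110675/0.0112372 − 1)×1000 = (0.984898 − 1)×1000 = -15.102 permil
δ_B = (0.0112184/0.0112372 − 1)×1000 = (0.998327 − 1)×1000 = -1.673 permil
f_A = (δ_mix − δ_B)/(δ_A − δ_B) = (-10.7 − (-1.673))/(-15.102 − (-1.673))
f_A = -9.027 / -13.429 = 0.6722

0.672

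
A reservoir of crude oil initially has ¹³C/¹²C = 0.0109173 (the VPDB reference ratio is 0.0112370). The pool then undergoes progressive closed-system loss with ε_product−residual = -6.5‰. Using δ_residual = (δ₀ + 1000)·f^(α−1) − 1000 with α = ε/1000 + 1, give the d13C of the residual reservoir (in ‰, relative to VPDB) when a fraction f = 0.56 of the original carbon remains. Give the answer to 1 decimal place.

δ₀ = (0.0109173/0.0112370 − 1)×1000 = (0.971549 − 1)×1000 = -28.451‰
α − 1 = ε/1000 = -0.0065
f^(α−1) = 0.56^(-0.0065) = 1.003776
δ_res = (-28.451 + 1000) × 1.003776 − 1000 = 975.218 − 1000 = -24.78‰

-24.8‰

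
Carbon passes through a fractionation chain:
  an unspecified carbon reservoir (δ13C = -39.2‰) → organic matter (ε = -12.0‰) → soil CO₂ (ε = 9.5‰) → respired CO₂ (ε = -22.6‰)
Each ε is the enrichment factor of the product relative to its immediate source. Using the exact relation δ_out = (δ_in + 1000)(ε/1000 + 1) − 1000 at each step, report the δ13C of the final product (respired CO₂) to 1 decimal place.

-63.4‰

step 1: δ = (-39.20 + 1000)·(-12.0/1000 + 1) − 1000 = -50.73‰
step 2: δ = (-50.73 + 1000)·(9.5/1000 + 1) − 1000 = -41.71‰
step 3: δ = (-41.71 + 1000)·(-22.6/1000 + 1) − 1000 = -63.37‰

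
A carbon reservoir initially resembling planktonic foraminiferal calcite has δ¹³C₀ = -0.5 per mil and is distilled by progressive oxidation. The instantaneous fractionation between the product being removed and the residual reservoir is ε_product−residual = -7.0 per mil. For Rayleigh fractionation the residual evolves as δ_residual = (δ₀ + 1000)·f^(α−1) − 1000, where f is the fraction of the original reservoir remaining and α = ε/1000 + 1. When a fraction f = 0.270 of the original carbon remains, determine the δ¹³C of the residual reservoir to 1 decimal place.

Rayleigh residual: δ_res = (δ₀ + 1000)·f^(α−1) − 1000
α = ε/1000 + 1 = 0.99300, so α − 1 = -0.00700
f^(α−1) = 0.270^(-0.00700) = 1.009207
δ_res = (-0.5 + 1000) × 1.009207 − 1000 = 1008.703 − 1000 = 8.70 per mil

8.7 per mil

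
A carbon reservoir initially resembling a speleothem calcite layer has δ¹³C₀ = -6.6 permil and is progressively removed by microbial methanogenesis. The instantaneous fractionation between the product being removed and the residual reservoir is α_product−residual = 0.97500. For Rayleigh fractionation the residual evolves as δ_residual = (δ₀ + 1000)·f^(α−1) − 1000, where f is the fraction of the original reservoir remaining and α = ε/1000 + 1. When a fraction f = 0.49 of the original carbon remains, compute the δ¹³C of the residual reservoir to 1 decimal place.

11.3 permil

Rayleigh residual: δ_res = (δ₀ + 1000)·f^(α−1) − 1000
α − 1 = -0.02500
f^(α−1) = 0.49^(-0.02500) = 1.017994
δ_res = (-6.6 + 1000) × 1.017994 − 1000 = 1011.275 − 1000 = 11.27 permil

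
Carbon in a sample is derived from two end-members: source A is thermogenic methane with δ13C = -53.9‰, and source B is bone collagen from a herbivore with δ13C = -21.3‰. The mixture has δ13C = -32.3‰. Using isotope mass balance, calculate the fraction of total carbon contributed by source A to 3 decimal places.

δ_mix = f_A·δ_A + (1 − f_A)·δ_B  ⇒  f_A = (δ_mix − δ_B)/(δ_A − δ_B)
f_A = (-32.3 − (-21.3)) / (-53.9 − (-21.3))
f_A = -11.0 / -32.6 = 0.3374

0.337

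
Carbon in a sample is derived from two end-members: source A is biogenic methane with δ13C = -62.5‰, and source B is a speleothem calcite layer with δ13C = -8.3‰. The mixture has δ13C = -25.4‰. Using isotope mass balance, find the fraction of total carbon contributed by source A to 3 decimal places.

0.315

δ_mix = f_A·δ_A + (1 − f_A)·δ_B  ⇒  f_A = (δ_mix − δ_B)/(δ_A − δ_B)
f_A = (-25.4 − (-8.3)) / (-62.5 − (-8.3))
f_A = -17.1 / -54.2 = 0.3155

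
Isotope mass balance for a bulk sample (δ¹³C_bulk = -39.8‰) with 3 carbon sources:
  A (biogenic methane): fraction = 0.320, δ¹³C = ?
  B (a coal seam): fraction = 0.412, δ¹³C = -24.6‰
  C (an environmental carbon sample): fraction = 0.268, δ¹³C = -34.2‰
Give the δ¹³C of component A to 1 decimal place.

Isotope mass balance: δ_bulk = Σ fᵢ·δᵢ.
-39.8 = 0.320×δ_A + 0.412×(-24.6) + 0.268×(-34.2)
0.320·δ_A = -39.8 − (-19.301) = -20.499
δ_A = -20.499 / 0.320 = -64.06‰

-64.1‰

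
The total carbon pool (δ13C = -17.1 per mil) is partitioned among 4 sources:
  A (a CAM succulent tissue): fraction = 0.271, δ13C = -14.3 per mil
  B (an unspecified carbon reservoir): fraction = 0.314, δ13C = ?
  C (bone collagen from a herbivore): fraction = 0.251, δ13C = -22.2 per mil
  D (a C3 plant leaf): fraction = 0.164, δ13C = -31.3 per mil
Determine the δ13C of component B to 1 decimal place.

Isotope mass balance: δ_bulk = Σ fᵢ·δᵢ.
-17.1 = 0.271×(-14.3) + 0.314×δ_B + 0.251×(-22.2) + 0.164×(-31.3)
0.314·δ_B = -17.1 − (-14.581) = -2.519
δ_B = -2.519 / 0.314 = -8.02 per mil

-8.0 per mil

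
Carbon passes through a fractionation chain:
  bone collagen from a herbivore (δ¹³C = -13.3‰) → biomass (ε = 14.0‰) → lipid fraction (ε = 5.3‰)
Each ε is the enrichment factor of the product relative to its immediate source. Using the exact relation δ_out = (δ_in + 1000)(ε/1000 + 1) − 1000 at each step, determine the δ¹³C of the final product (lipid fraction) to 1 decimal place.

5.8‰

step 1: δ = (-13.30 + 1000)·(14.0/1000 + 1) − 1000 = 0.51‰
step 2: δ = (0.51 + 1000)·(5.3/1000 + 1) − 1000 = 5.82‰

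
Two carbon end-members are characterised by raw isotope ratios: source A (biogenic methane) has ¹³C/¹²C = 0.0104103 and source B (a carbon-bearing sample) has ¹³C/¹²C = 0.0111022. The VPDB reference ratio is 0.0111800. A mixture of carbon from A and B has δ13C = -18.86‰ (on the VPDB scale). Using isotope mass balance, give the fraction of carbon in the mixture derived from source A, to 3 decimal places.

0.192

δ_A = (0.0104103/0.0111800 − 1)×1000 = (0.931154 − 1)×1000 = -68.846‰
δ_B = (0.0111022/0.0111800 − 1)×1000 = (0.993041 − 1)×1000 = -6.959‰
f_A = (δ_mix − δ_B)/(δ_A − δ_B) = (-18.86 − (-6.959))/(-68.846 − (-6.959))
f_A = -11.901 / -61.887 = 0.1923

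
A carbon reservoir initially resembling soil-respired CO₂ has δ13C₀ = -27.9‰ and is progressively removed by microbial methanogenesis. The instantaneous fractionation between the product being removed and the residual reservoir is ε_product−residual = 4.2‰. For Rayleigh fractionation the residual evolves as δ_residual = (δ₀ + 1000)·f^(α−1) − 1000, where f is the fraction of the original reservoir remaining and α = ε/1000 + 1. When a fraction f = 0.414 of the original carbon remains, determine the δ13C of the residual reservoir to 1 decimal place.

-31.5‰

Rayleigh residual: δ_res = (δ₀ + 1000)·f^(α−1) − 1000
α = ε/1000 + 1 = 1.00420, so α − 1 = 0.00420
f^(α−1) = 0.414^(0.00420) = 0.996303
δ_res = (-27.9 + 1000) × 0.996303 − 1000 = 968.506 − 1000 = -31.49‰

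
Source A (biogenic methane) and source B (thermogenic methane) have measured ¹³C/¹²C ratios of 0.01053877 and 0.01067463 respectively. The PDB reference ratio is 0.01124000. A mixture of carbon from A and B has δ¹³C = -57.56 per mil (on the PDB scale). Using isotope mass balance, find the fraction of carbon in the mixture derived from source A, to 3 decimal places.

δ_A = (0.01053877/0.01124000 − 1)×1000 = (0.937613 − 1)×1000 = -62.387 per mil
δ_B = (0.01067463/0.01124000 − 1)×1000 = (0.949700 − 1)×1000 = -50.300 per mil
f_A = (δ_mix − δ_B)/(δ_A − δ_B) = (-57.56 − (-50.300))/(-62.387 − (-50.300))
f_A = -7.260 / -12.087 = 0.6007

0.601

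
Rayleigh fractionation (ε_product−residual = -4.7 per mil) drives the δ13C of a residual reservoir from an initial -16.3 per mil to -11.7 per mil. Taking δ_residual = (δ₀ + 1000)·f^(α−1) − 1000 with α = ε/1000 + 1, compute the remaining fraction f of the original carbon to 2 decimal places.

α − 1 = ε/1000 = -0.0047
(δ_res + 1000)/(δ₀ + 1000) = (-11.7 + 1000)/(-16.3 + 1000) = 988.3/983.7 = 1.004676
f = 1.004676^(1/-0.0047) = exp(ln(1.004676)/-0.0047) = exp(0.00467/-0.0047)
f = exp(-0.9926) = 0.3706

0.37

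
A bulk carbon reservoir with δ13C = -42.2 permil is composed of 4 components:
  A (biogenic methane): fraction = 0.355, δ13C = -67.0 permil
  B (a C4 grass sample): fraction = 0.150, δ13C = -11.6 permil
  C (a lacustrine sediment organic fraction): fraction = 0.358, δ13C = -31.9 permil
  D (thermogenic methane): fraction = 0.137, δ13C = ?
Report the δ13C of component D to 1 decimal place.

-38.4 permil

Isotope mass balance: δ_bulk = Σ fᵢ·δᵢ.
-42.2 = 0.355×(-67.0) + 0.150×(-11.6) + 0.358×(-31.9) + 0.137×δ_D
0.137·δ_D = -42.2 − (-36.945) = -5.255
δ_D = -5.255 / 0.137 = -38.36 permil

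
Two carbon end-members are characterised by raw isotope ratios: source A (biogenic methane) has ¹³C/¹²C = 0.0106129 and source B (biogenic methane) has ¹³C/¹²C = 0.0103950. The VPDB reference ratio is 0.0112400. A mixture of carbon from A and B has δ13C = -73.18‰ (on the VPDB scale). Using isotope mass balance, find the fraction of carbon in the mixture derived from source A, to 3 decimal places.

δ_A = (0.0106129/0.0112400 − 1)×1000 = (0.944208 − 1)×1000 = -55.792‰
δ_B = (0.0103950/0.0112400 − 1)×1000 = (0.924822 − 1)×1000 = -75.178‰
f_A = (δ_mix − δ_B)/(δ_A − δ_B) = (-73.18 − (-75.178))/(-55.792 − (-75.178))
f_A = 1.998 / 19.386 = 0.1031

0.103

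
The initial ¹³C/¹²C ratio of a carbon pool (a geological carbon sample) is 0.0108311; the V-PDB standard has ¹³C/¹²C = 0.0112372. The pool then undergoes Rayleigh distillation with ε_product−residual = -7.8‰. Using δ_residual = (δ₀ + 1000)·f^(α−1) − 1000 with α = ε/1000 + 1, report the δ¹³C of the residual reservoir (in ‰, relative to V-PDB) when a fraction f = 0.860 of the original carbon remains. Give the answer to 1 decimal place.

δ₀ = (0.0108311/0.0112372 − 1)×1000 = (0.963861 − 1)×1000 = -36.139‰
α − 1 = ε/1000 = -0.0078
f^(α−1) = 0.860^(-0.0078) = 1.001177
δ_res = (-36.139 + 1000) × 1.001177 − 1000 = 964.996 − 1000 = -35.00‰

-35.0‰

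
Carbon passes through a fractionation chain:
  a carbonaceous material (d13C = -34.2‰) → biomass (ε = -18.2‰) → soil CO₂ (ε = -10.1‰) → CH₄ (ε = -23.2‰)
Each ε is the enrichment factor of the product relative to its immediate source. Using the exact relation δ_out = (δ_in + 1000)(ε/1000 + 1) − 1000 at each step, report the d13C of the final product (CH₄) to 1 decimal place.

step 1: δ = (-34.20 + 1000)·(-18.2/1000 + 1) − 1000 = -51.78‰
step 2: δ = (-51.78 + 1000)·(-10.1/1000 + 1) − 1000 = -61.35‰
step 3: δ = (-61.35 + 1000)·(-23.2/1000 + 1) − 1000 = -83.13‰

-83.1‰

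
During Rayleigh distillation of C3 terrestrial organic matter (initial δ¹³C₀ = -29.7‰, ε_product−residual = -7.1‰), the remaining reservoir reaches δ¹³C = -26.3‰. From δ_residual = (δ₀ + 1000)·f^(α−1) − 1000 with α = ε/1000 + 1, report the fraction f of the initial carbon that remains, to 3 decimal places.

α − 1 = ε/1000 = -0.0071
(δ_res + 1000)/(δ₀ + 1000) = (-26.3 + 1000)/(-29.7 + 1000) = 973.7/970.3 = 1.003504
f = 1.003504^(1/-0.0071) = exp(ln(1.003504)/-0.0071) = exp(0.00350/-0.0071)
f = exp(-0.4927) = 0.6110

0.611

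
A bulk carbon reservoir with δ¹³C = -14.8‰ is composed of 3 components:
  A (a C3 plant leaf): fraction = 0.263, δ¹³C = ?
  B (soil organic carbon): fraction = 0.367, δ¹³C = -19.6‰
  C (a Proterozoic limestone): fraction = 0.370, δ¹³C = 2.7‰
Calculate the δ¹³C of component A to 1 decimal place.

-32.7‰

Isotope mass balance: δ_bulk = Σ fᵢ·δᵢ.
-14.8 = 0.263×δ_A + 0.367×(-19.6) + 0.370×(2.7)
0.263·δ_A = -14.8 − (-6.194) = -8.606
δ_A = -8.606 / 0.263 = -32.72‰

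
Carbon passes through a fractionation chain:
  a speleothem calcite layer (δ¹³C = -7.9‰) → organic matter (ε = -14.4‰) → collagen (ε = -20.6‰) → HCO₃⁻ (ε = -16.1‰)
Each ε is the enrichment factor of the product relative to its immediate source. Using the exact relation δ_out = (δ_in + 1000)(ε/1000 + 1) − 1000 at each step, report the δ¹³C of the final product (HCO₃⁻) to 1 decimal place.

-57.7‰

step 1: δ = (-7.90 + 1000)·(-14.4/1000 + 1) − 1000 = -22.19‰
step 2: δ = (-22.19 + 1000)·(-20.6/1000 + 1) − 1000 = -42.33‰
step 3: δ = (-42.33 + 1000)·(-16.1/1000 + 1) − 1000 = -57.75‰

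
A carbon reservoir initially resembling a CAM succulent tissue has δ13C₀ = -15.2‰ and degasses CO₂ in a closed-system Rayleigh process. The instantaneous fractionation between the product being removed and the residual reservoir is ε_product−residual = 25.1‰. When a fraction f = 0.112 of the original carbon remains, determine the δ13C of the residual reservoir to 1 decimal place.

-67.9‰

Rayleigh residual: δ_res = (δ₀ + 1000)·f^(α−1) − 1000
α = ε/1000 + 1 = 1.02510, so α − 1 = 0.02510
f^(α−1) = 0.112^(0.02510) = 0.946532
δ_res = (-15.2 + 1000) × 0.946532 − 1000 = 932.145 − 1000 = -67.86‰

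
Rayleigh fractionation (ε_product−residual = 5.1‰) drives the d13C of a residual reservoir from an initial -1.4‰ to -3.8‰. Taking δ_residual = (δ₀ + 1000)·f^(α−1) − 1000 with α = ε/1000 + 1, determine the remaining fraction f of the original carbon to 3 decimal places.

0.624

α − 1 = ε/1000 = 0.0051
(δ_res + 1000)/(δ₀ + 1000) = (-3.8 + 1000)/(-1.4 + 1000) = 996.2/998.6 = 0.997597
f = 0.997597^(1/0.0051) = exp(ln(0.997597)/0.0051) = exp(-0.00241/0.0051)
f = exp(-0.4718) = 0.6239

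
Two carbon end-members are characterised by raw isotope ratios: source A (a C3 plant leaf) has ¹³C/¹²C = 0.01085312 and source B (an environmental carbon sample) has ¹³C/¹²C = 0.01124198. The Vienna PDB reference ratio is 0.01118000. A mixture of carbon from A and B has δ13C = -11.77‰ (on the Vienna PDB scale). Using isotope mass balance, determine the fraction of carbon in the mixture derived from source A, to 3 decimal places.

δ_A = (0.01085312/0.01118000 − 1)×1000 = (0.970762 − 1)×1000 = -29.238‰
δ_B = (0.01124198/0.01118000 − 1)×1000 = (1.005544 − 1)×1000 = 5.544‰
f_A = (δ_mix − δ_B)/(δ_A − δ_B) = (-11.77 − (5.544))/(-29.238 − (5.544))
f_A = -17.314 / -34.782 = 0.4978

0.498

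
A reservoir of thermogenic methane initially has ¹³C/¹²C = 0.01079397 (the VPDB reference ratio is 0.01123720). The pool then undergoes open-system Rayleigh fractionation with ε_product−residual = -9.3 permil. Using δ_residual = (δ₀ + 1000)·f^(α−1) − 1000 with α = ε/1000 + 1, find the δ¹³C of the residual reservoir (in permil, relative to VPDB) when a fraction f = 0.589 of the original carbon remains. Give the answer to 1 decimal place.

δ₀ = (0.01079397/0.01123720 − 1)×1000 = (0.960557 − 1)×1000 = -39.443 permil
α − 1 = ε/1000 = -0.0093
f^(α−1) = 0.589^(-0.0093) = 1.004935
δ_res = (-39.443 + 1000) × 1.004935 − 1000 = 965.297 − 1000 = -34.70 permil

-34.7 permil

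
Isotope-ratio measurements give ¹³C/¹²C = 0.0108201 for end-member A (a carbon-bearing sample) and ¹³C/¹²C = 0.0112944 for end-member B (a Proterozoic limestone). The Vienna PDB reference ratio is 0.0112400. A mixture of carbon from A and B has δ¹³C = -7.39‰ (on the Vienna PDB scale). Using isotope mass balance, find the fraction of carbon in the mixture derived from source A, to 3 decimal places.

δ_A = (0.0108201/0.0112400 − 1)×1000 = (0.962642 − 1)×1000 = -37.358‰
δ_B = (0.0112944/0.0112400 − 1)×1000 = (1.004840 − 1)×1000 = 4.840‰
f_A = (δ_mix − δ_B)/(δ_A − δ_B) = (-7.39 − (4.840))/(-37.358 − (4.840))
f_A = -12.230 / -42.198 = 0.2898

0.290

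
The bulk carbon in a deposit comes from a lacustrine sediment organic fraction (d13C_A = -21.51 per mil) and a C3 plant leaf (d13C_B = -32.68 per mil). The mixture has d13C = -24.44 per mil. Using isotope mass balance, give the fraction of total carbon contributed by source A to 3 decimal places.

0.738

δ_mix = f_A·δ_A + (1 − f_A)·δ_B  ⇒  f_A = (δ_mix − δ_B)/(δ_A − δ_B)
f_A = (-24.44 − (-32.68)) / (-21.51 − (-32.68))
f_A = 8.24 / 11.17 = 0.7377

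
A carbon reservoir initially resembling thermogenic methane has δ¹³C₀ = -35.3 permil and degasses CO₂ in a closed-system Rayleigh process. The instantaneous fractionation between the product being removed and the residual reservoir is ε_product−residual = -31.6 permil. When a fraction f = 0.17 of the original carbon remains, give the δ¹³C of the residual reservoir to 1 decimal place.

20.3 permil

Rayleigh residual: δ_res = (δ₀ + 1000)·f^(α−1) − 1000
α = ε/1000 + 1 = 0.96840, so α − 1 = -0.03160
f^(α−1) = 0.17^(-0.03160) = 1.057591
δ_res = (-35.3 + 1000) × 1.057591 − 1000 = 1020.258 − 1000 = 20.26 permil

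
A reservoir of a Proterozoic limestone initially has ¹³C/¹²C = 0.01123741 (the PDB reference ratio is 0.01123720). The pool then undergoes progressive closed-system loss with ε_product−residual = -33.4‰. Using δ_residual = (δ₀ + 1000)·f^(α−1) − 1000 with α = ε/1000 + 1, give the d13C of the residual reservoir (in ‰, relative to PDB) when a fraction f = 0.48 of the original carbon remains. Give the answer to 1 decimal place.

δ₀ = (0.01123741/0.01123720 − 1)×1000 = (1.000019 − 1)×1000 = 0.019‰
α − 1 = ε/1000 = -0.0334
f^(α−1) = 0.48^(-0.0334) = 1.024818
δ_res = (0.019 + 1000) × 1.024818 − 1000 = 1024.837 − 1000 = 24.84‰

24.8‰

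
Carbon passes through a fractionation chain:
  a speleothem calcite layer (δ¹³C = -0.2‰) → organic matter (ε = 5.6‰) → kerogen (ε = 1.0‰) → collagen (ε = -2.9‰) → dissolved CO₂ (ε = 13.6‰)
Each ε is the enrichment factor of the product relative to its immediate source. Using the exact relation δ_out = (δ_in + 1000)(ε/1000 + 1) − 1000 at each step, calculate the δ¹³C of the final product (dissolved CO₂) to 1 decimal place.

17.1‰

step 1: δ = (-0.20 + 1000)·(5.6/1000 + 1) − 1000 = 5.40‰
step 2: δ = (5.40 + 1000)·(1.0/1000 + 1) − 1000 = 6.40‰
step 3: δ = (6.40 + 1000)·(-2.9/1000 + 1) − 1000 = 3.49‰
step 4: δ = (3.49 + 1000)·(13.6/1000 + 1) − 1000 = 17.13‰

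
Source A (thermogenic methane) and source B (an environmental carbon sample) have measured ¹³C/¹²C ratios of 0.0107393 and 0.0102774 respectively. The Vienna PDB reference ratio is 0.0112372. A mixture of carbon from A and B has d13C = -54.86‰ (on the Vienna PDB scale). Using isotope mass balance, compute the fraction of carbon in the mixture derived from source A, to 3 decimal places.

0.743

δ_A = (0.0107393/0.0112372 − 1)×1000 = (0.955692 − 1)×1000 = -44.308‰
δ_B = (0.0102774/0.0112372 − 1)×1000 = (0.914587 − 1)×1000 = -85.413‰
f_A = (δ_mix − δ_B)/(δ_A − δ_B) = (-54.86 − (-85.413))/(-44.308 − (-85.413))
f_A = 30.553 / 41.105 = 0.7433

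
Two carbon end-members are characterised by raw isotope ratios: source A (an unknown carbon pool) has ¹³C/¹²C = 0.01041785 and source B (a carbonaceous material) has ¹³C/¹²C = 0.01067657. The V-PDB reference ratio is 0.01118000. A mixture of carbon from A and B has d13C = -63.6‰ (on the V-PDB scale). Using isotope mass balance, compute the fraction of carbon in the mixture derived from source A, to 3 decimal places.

δ_A = (0.01041785/0.01118000 − 1)×1000 = (0.931829 − 1)×1000 = -68.171‰
δ_B = (0.01067657/0.01118000 − 1)×1000 = (0.954970 − 1)×1000 = -45.030‰
f_A = (δ_mix − δ_B)/(δ_A − δ_B) = (-63.6 − (-45.030))/(-68.171 − (-45.030))
f_A = -18.570 / -23.141 = 0.8025

0.802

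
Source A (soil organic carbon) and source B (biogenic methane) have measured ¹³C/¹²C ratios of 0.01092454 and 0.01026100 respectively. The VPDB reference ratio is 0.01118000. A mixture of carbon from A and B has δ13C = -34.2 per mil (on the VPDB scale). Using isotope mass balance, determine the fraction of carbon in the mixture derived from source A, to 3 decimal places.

0.809

δ_A = (0.01092454/0.01118000 − 1)×1000 = (0.977150 − 1)×1000 = -22.850 per mil
δ_B = (0.01026100/0.01118000 − 1)×1000 = (0.917800 − 1)×1000 = -82.200 per mil
f_A = (δ_mix − δ_B)/(δ_A − δ_B) = (-34.2 − (-82.200))/(-22.850 − (-82.200))
f_A = 48.000 / 59.351 = 0.8088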